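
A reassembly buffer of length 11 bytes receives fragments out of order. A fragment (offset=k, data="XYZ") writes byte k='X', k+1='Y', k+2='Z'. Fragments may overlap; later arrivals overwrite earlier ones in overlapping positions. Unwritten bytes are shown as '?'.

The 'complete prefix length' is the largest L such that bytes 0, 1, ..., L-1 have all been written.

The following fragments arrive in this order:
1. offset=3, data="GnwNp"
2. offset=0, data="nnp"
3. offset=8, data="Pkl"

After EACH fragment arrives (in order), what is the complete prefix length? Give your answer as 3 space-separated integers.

Fragment 1: offset=3 data="GnwNp" -> buffer=???GnwNp??? -> prefix_len=0
Fragment 2: offset=0 data="nnp" -> buffer=nnpGnwNp??? -> prefix_len=8
Fragment 3: offset=8 data="Pkl" -> buffer=nnpGnwNpPkl -> prefix_len=11

Answer: 0 8 11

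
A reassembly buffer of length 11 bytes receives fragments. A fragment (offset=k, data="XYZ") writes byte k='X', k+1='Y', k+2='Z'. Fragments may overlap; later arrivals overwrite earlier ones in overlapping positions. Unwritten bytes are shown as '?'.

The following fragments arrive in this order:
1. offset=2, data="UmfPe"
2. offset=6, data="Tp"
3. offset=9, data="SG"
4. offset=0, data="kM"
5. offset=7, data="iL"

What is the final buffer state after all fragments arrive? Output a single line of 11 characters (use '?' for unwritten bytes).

Fragment 1: offset=2 data="UmfPe" -> buffer=??UmfPe????
Fragment 2: offset=6 data="Tp" -> buffer=??UmfPTp???
Fragment 3: offset=9 data="SG" -> buffer=??UmfPTp?SG
Fragment 4: offset=0 data="kM" -> buffer=kMUmfPTp?SG
Fragment 5: offset=7 data="iL" -> buffer=kMUmfPTiLSG

Answer: kMUmfPTiLSG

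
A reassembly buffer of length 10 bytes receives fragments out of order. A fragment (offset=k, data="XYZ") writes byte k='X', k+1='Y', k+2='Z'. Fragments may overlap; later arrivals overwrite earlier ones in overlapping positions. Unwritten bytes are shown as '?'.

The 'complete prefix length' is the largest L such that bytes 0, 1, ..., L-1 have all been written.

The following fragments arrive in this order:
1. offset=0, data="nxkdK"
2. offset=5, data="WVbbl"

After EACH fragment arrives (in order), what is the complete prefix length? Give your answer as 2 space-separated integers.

Fragment 1: offset=0 data="nxkdK" -> buffer=nxkdK????? -> prefix_len=5
Fragment 2: offset=5 data="WVbbl" -> buffer=nxkdKWVbbl -> prefix_len=10

Answer: 5 10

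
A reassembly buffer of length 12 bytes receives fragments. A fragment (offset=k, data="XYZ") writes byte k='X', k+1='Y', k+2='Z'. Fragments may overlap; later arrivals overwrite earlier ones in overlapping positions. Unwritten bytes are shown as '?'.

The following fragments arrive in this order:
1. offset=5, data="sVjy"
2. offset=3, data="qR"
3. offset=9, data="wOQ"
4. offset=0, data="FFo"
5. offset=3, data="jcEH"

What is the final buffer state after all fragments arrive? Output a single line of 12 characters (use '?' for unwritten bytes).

Fragment 1: offset=5 data="sVjy" -> buffer=?????sVjy???
Fragment 2: offset=3 data="qR" -> buffer=???qRsVjy???
Fragment 3: offset=9 data="wOQ" -> buffer=???qRsVjywOQ
Fragment 4: offset=0 data="FFo" -> buffer=FFoqRsVjywOQ
Fragment 5: offset=3 data="jcEH" -> buffer=FFojcEHjywOQ

Answer: FFojcEHjywOQ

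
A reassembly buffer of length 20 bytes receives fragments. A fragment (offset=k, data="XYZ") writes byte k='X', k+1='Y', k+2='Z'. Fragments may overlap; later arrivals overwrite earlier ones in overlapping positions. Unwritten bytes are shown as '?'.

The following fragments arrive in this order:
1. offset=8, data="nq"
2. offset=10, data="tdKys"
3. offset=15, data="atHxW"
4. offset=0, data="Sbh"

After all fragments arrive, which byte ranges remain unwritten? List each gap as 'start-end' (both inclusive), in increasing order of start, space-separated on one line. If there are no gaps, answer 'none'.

Fragment 1: offset=8 len=2
Fragment 2: offset=10 len=5
Fragment 3: offset=15 len=5
Fragment 4: offset=0 len=3
Gaps: 3-7

Answer: 3-7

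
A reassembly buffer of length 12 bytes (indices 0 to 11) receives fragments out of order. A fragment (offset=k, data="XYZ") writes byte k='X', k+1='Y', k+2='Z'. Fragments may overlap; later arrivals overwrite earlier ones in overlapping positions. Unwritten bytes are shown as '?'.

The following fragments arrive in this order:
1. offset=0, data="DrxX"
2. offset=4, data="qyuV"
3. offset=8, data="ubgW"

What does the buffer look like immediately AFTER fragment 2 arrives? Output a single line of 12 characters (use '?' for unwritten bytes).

Answer: DrxXqyuV????

Derivation:
Fragment 1: offset=0 data="DrxX" -> buffer=DrxX????????
Fragment 2: offset=4 data="qyuV" -> buffer=DrxXqyuV????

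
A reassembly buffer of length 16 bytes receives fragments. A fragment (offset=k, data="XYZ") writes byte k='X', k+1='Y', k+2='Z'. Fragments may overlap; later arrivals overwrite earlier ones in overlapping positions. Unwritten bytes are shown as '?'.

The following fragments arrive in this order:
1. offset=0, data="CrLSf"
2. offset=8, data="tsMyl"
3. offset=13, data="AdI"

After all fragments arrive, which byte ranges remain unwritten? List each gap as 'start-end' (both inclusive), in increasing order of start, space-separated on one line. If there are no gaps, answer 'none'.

Answer: 5-7

Derivation:
Fragment 1: offset=0 len=5
Fragment 2: offset=8 len=5
Fragment 3: offset=13 len=3
Gaps: 5-7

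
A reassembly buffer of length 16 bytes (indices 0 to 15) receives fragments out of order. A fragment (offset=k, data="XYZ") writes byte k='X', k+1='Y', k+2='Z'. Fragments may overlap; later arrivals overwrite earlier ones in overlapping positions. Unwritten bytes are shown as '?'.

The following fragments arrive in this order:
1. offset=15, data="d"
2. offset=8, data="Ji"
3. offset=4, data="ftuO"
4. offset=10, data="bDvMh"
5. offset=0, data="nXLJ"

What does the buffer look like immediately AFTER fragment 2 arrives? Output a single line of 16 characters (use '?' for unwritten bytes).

Answer: ????????Ji?????d

Derivation:
Fragment 1: offset=15 data="d" -> buffer=???????????????d
Fragment 2: offset=8 data="Ji" -> buffer=????????Ji?????d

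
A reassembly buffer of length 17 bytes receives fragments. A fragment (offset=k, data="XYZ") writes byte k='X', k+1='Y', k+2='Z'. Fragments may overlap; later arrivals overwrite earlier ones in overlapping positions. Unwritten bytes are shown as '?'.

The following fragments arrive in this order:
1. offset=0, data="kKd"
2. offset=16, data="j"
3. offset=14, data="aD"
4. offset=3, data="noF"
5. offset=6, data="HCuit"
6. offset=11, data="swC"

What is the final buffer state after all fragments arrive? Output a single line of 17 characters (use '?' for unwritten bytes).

Fragment 1: offset=0 data="kKd" -> buffer=kKd??????????????
Fragment 2: offset=16 data="j" -> buffer=kKd?????????????j
Fragment 3: offset=14 data="aD" -> buffer=kKd???????????aDj
Fragment 4: offset=3 data="noF" -> buffer=kKdnoF????????aDj
Fragment 5: offset=6 data="HCuit" -> buffer=kKdnoFHCuit???aDj
Fragment 6: offset=11 data="swC" -> buffer=kKdnoFHCuitswCaDj

Answer: kKdnoFHCuitswCaDj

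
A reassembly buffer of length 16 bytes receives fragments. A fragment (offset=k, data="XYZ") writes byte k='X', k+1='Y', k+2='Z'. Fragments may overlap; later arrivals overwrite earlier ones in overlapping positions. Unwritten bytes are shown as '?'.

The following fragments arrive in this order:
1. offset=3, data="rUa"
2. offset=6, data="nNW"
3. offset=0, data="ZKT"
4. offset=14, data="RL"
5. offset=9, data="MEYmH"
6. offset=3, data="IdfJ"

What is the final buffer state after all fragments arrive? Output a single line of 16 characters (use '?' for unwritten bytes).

Fragment 1: offset=3 data="rUa" -> buffer=???rUa??????????
Fragment 2: offset=6 data="nNW" -> buffer=???rUanNW???????
Fragment 3: offset=0 data="ZKT" -> buffer=ZKTrUanNW???????
Fragment 4: offset=14 data="RL" -> buffer=ZKTrUanNW?????RL
Fragment 5: offset=9 data="MEYmH" -> buffer=ZKTrUanNWMEYmHRL
Fragment 6: offset=3 data="IdfJ" -> buffer=ZKTIdfJNWMEYmHRL

Answer: ZKTIdfJNWMEYmHRL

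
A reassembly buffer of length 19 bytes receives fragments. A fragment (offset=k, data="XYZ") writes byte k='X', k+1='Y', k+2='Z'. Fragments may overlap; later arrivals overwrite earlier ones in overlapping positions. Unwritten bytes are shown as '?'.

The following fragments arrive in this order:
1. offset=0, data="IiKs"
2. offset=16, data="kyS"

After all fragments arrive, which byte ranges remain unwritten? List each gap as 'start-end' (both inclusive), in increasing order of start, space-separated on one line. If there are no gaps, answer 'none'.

Answer: 4-15

Derivation:
Fragment 1: offset=0 len=4
Fragment 2: offset=16 len=3
Gaps: 4-15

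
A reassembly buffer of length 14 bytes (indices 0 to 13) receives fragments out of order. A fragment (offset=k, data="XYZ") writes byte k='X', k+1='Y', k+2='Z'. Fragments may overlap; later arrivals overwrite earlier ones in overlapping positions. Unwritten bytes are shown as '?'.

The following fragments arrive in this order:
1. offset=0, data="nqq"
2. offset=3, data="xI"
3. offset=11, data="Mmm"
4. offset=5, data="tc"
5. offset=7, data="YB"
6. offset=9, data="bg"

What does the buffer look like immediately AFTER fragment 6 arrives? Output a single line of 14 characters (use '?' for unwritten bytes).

Answer: nqqxItcYBbgMmm

Derivation:
Fragment 1: offset=0 data="nqq" -> buffer=nqq???????????
Fragment 2: offset=3 data="xI" -> buffer=nqqxI?????????
Fragment 3: offset=11 data="Mmm" -> buffer=nqqxI??????Mmm
Fragment 4: offset=5 data="tc" -> buffer=nqqxItc????Mmm
Fragment 5: offset=7 data="YB" -> buffer=nqqxItcYB??Mmm
Fragment 6: offset=9 data="bg" -> buffer=nqqxItcYBbgMmm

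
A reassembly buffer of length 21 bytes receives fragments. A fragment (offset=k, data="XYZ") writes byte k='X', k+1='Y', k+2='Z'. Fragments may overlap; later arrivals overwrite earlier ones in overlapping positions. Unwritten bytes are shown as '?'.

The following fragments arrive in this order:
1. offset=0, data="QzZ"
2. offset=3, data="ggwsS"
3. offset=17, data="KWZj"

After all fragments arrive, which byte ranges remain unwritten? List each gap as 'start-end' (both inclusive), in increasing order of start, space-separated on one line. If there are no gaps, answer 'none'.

Answer: 8-16

Derivation:
Fragment 1: offset=0 len=3
Fragment 2: offset=3 len=5
Fragment 3: offset=17 len=4
Gaps: 8-16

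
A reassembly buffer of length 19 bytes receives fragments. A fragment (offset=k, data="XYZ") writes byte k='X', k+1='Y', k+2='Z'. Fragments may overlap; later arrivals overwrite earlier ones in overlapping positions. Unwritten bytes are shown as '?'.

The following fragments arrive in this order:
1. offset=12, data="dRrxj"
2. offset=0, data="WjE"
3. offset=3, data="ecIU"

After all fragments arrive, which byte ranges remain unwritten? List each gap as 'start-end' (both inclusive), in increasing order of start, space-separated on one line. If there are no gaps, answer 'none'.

Fragment 1: offset=12 len=5
Fragment 2: offset=0 len=3
Fragment 3: offset=3 len=4
Gaps: 7-11 17-18

Answer: 7-11 17-18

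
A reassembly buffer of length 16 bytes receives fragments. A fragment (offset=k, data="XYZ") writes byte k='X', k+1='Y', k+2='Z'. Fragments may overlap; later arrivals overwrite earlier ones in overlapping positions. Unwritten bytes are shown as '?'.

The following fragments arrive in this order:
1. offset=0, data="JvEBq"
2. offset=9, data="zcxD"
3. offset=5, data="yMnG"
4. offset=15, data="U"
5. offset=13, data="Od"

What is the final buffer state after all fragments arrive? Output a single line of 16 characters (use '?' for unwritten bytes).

Fragment 1: offset=0 data="JvEBq" -> buffer=JvEBq???????????
Fragment 2: offset=9 data="zcxD" -> buffer=JvEBq????zcxD???
Fragment 3: offset=5 data="yMnG" -> buffer=JvEBqyMnGzcxD???
Fragment 4: offset=15 data="U" -> buffer=JvEBqyMnGzcxD??U
Fragment 5: offset=13 data="Od" -> buffer=JvEBqyMnGzcxDOdU

Answer: JvEBqyMnGzcxDOdU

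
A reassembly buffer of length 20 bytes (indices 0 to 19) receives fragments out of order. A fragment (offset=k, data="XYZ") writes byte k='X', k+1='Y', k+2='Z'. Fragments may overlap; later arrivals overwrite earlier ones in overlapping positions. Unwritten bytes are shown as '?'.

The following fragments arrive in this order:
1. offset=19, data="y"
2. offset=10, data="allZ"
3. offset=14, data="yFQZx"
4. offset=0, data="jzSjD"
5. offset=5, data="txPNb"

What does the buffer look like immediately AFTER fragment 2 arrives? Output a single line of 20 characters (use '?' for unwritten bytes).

Answer: ??????????allZ?????y

Derivation:
Fragment 1: offset=19 data="y" -> buffer=???????????????????y
Fragment 2: offset=10 data="allZ" -> buffer=??????????allZ?????y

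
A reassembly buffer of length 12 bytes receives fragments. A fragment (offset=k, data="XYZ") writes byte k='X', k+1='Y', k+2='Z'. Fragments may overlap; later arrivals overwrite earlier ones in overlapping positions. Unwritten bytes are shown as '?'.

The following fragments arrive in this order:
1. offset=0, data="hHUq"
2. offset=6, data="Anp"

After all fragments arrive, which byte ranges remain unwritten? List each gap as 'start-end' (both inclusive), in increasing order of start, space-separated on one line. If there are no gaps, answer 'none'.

Answer: 4-5 9-11

Derivation:
Fragment 1: offset=0 len=4
Fragment 2: offset=6 len=3
Gaps: 4-5 9-11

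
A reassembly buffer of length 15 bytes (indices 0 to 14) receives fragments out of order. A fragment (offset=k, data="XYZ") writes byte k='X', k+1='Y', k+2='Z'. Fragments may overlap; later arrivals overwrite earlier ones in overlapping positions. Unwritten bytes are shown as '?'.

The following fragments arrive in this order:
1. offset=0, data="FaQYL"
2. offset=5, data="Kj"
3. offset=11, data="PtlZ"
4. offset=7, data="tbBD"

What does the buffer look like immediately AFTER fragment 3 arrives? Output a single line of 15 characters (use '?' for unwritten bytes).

Fragment 1: offset=0 data="FaQYL" -> buffer=FaQYL??????????
Fragment 2: offset=5 data="Kj" -> buffer=FaQYLKj????????
Fragment 3: offset=11 data="PtlZ" -> buffer=FaQYLKj????PtlZ

Answer: FaQYLKj????PtlZ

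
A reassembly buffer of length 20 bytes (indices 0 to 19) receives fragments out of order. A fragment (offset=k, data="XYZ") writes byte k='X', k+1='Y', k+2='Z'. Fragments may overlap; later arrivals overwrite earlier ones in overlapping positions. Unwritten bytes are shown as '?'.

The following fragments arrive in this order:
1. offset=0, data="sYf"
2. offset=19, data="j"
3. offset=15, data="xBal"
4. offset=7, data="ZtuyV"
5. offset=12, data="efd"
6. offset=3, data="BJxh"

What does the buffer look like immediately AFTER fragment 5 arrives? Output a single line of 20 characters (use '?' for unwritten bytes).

Fragment 1: offset=0 data="sYf" -> buffer=sYf?????????????????
Fragment 2: offset=19 data="j" -> buffer=sYf????????????????j
Fragment 3: offset=15 data="xBal" -> buffer=sYf????????????xBalj
Fragment 4: offset=7 data="ZtuyV" -> buffer=sYf????ZtuyV???xBalj
Fragment 5: offset=12 data="efd" -> buffer=sYf????ZtuyVefdxBalj

Answer: sYf????ZtuyVefdxBalj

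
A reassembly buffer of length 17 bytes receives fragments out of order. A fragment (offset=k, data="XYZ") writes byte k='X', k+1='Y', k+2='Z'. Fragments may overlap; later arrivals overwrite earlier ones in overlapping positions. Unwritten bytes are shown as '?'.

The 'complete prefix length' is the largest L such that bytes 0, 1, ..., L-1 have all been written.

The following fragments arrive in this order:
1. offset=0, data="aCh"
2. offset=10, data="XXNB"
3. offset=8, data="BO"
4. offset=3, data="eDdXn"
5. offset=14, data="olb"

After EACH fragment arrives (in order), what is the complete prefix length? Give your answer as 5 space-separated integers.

Answer: 3 3 3 14 17

Derivation:
Fragment 1: offset=0 data="aCh" -> buffer=aCh?????????????? -> prefix_len=3
Fragment 2: offset=10 data="XXNB" -> buffer=aCh???????XXNB??? -> prefix_len=3
Fragment 3: offset=8 data="BO" -> buffer=aCh?????BOXXNB??? -> prefix_len=3
Fragment 4: offset=3 data="eDdXn" -> buffer=aCheDdXnBOXXNB??? -> prefix_len=14
Fragment 5: offset=14 data="olb" -> buffer=aCheDdXnBOXXNBolb -> prefix_len=17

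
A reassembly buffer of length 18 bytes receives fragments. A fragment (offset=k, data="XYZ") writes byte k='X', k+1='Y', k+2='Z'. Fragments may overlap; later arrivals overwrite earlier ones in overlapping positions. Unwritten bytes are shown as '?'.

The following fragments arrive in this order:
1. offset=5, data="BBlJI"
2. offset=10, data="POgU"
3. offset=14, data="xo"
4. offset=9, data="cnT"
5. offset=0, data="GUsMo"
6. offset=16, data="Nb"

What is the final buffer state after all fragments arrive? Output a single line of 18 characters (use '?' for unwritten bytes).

Answer: GUsMoBBlJcnTgUxoNb

Derivation:
Fragment 1: offset=5 data="BBlJI" -> buffer=?????BBlJI????????
Fragment 2: offset=10 data="POgU" -> buffer=?????BBlJIPOgU????
Fragment 3: offset=14 data="xo" -> buffer=?????BBlJIPOgUxo??
Fragment 4: offset=9 data="cnT" -> buffer=?????BBlJcnTgUxo??
Fragment 5: offset=0 data="GUsMo" -> buffer=GUsMoBBlJcnTgUxo??
Fragment 6: offset=16 data="Nb" -> buffer=GUsMoBBlJcnTgUxoNb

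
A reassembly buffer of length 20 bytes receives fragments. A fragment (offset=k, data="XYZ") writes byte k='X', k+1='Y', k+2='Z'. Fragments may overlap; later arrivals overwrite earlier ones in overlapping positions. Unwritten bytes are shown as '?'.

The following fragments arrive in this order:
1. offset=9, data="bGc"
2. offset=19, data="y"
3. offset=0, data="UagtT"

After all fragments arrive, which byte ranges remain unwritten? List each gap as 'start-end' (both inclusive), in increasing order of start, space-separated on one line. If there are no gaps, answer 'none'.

Fragment 1: offset=9 len=3
Fragment 2: offset=19 len=1
Fragment 3: offset=0 len=5
Gaps: 5-8 12-18

Answer: 5-8 12-18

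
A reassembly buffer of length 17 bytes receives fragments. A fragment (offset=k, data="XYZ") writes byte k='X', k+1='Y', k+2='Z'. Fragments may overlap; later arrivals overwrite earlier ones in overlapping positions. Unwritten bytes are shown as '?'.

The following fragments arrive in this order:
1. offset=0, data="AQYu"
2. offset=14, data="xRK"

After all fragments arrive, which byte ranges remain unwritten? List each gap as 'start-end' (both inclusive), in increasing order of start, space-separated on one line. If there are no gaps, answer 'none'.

Answer: 4-13

Derivation:
Fragment 1: offset=0 len=4
Fragment 2: offset=14 len=3
Gaps: 4-13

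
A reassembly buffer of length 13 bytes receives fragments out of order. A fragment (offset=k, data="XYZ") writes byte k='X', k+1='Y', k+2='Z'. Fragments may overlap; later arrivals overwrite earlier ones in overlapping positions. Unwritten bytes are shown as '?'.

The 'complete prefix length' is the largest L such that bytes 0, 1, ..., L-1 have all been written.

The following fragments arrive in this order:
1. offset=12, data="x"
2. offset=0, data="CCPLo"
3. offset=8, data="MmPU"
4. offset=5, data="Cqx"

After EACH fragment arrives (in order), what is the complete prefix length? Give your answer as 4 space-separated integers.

Answer: 0 5 5 13

Derivation:
Fragment 1: offset=12 data="x" -> buffer=????????????x -> prefix_len=0
Fragment 2: offset=0 data="CCPLo" -> buffer=CCPLo???????x -> prefix_len=5
Fragment 3: offset=8 data="MmPU" -> buffer=CCPLo???MmPUx -> prefix_len=5
Fragment 4: offset=5 data="Cqx" -> buffer=CCPLoCqxMmPUx -> prefix_len=13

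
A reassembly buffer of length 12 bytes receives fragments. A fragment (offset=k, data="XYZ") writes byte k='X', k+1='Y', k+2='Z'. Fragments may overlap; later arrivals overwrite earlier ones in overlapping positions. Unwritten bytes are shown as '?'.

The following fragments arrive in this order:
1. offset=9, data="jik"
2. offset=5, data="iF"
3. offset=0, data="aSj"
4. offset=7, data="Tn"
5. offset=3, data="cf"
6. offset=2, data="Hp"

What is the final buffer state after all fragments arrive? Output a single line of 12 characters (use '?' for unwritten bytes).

Answer: aSHpfiFTnjik

Derivation:
Fragment 1: offset=9 data="jik" -> buffer=?????????jik
Fragment 2: offset=5 data="iF" -> buffer=?????iF??jik
Fragment 3: offset=0 data="aSj" -> buffer=aSj??iF??jik
Fragment 4: offset=7 data="Tn" -> buffer=aSj??iFTnjik
Fragment 5: offset=3 data="cf" -> buffer=aSjcfiFTnjik
Fragment 6: offset=2 data="Hp" -> buffer=aSHpfiFTnjik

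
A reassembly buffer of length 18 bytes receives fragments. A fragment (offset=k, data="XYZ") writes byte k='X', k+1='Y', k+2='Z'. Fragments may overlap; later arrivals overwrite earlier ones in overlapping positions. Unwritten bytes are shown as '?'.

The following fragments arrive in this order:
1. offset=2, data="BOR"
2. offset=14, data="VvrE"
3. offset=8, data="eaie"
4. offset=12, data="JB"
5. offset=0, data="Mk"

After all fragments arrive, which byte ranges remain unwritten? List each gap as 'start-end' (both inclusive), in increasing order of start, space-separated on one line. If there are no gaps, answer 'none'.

Answer: 5-7

Derivation:
Fragment 1: offset=2 len=3
Fragment 2: offset=14 len=4
Fragment 3: offset=8 len=4
Fragment 4: offset=12 len=2
Fragment 5: offset=0 len=2
Gaps: 5-7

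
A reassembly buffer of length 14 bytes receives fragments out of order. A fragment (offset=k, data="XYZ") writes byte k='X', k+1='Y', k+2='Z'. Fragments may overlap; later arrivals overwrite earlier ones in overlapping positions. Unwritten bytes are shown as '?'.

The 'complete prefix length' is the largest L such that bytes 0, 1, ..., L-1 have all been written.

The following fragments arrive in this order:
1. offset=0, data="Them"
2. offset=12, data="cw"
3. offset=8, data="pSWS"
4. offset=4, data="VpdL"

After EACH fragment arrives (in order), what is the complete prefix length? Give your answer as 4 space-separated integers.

Fragment 1: offset=0 data="Them" -> buffer=Them?????????? -> prefix_len=4
Fragment 2: offset=12 data="cw" -> buffer=Them????????cw -> prefix_len=4
Fragment 3: offset=8 data="pSWS" -> buffer=Them????pSWScw -> prefix_len=4
Fragment 4: offset=4 data="VpdL" -> buffer=ThemVpdLpSWScw -> prefix_len=14

Answer: 4 4 4 14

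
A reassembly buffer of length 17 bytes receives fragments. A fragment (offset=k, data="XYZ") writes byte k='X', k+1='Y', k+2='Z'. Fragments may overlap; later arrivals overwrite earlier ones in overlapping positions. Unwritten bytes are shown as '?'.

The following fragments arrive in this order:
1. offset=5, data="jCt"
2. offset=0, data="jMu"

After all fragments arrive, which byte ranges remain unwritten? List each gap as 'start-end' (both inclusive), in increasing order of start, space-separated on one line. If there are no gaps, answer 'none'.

Fragment 1: offset=5 len=3
Fragment 2: offset=0 len=3
Gaps: 3-4 8-16

Answer: 3-4 8-16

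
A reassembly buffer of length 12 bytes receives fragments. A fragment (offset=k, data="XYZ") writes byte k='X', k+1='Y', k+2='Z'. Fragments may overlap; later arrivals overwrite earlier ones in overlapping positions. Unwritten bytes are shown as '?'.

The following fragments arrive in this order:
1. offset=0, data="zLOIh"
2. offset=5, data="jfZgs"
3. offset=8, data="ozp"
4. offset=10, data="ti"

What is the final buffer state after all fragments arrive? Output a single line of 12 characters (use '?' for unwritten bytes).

Answer: zLOIhjfZozti

Derivation:
Fragment 1: offset=0 data="zLOIh" -> buffer=zLOIh???????
Fragment 2: offset=5 data="jfZgs" -> buffer=zLOIhjfZgs??
Fragment 3: offset=8 data="ozp" -> buffer=zLOIhjfZozp?
Fragment 4: offset=10 data="ti" -> buffer=zLOIhjfZozti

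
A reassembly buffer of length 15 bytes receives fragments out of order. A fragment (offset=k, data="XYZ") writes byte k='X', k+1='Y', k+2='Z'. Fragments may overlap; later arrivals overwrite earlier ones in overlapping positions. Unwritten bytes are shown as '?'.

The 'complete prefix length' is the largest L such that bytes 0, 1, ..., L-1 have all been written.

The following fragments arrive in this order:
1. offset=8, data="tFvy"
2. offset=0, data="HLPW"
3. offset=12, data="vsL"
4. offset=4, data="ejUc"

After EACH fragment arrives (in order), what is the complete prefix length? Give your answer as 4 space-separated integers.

Answer: 0 4 4 15

Derivation:
Fragment 1: offset=8 data="tFvy" -> buffer=????????tFvy??? -> prefix_len=0
Fragment 2: offset=0 data="HLPW" -> buffer=HLPW????tFvy??? -> prefix_len=4
Fragment 3: offset=12 data="vsL" -> buffer=HLPW????tFvyvsL -> prefix_len=4
Fragment 4: offset=4 data="ejUc" -> buffer=HLPWejUctFvyvsL -> prefix_len=15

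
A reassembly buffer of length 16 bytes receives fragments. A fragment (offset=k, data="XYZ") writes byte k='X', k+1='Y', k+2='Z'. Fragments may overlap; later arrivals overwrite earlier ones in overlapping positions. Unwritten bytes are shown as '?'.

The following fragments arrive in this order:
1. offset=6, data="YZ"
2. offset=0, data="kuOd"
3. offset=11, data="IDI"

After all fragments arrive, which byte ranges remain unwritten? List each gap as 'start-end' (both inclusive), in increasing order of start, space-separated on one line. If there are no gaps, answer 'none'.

Fragment 1: offset=6 len=2
Fragment 2: offset=0 len=4
Fragment 3: offset=11 len=3
Gaps: 4-5 8-10 14-15

Answer: 4-5 8-10 14-15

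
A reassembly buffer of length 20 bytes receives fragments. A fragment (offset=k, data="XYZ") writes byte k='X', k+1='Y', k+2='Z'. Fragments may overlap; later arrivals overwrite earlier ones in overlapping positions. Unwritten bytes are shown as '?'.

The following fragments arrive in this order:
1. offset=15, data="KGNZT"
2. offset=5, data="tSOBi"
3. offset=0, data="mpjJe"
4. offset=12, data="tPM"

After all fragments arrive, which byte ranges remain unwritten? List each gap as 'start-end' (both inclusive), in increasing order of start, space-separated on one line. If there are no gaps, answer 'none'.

Fragment 1: offset=15 len=5
Fragment 2: offset=5 len=5
Fragment 3: offset=0 len=5
Fragment 4: offset=12 len=3
Gaps: 10-11

Answer: 10-11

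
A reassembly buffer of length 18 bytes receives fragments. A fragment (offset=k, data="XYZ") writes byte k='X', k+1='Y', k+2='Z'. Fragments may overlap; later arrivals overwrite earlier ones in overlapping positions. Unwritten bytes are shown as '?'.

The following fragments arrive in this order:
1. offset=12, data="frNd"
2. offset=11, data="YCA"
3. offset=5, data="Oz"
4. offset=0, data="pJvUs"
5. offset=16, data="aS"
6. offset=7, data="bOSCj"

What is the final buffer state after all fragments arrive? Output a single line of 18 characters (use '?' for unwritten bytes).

Answer: pJvUsOzbOSCjCANdaS

Derivation:
Fragment 1: offset=12 data="frNd" -> buffer=????????????frNd??
Fragment 2: offset=11 data="YCA" -> buffer=???????????YCANd??
Fragment 3: offset=5 data="Oz" -> buffer=?????Oz????YCANd??
Fragment 4: offset=0 data="pJvUs" -> buffer=pJvUsOz????YCANd??
Fragment 5: offset=16 data="aS" -> buffer=pJvUsOz????YCANdaS
Fragment 6: offset=7 data="bOSCj" -> buffer=pJvUsOzbOSCjCANdaS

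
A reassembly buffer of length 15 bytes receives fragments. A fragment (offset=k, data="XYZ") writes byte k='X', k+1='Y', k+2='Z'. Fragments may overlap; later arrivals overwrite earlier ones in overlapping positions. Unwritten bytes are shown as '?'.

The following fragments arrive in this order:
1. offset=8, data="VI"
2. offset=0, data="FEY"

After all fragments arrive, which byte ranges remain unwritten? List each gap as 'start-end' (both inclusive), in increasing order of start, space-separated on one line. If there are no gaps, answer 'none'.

Fragment 1: offset=8 len=2
Fragment 2: offset=0 len=3
Gaps: 3-7 10-14

Answer: 3-7 10-14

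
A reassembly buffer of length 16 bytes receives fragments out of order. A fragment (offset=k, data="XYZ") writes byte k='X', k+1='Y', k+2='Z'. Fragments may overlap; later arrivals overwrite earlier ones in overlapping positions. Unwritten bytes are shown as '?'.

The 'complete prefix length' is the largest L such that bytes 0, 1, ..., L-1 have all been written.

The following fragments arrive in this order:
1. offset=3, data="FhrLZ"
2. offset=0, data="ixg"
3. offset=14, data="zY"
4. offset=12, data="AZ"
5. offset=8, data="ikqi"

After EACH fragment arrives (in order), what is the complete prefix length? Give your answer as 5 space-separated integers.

Fragment 1: offset=3 data="FhrLZ" -> buffer=???FhrLZ???????? -> prefix_len=0
Fragment 2: offset=0 data="ixg" -> buffer=ixgFhrLZ???????? -> prefix_len=8
Fragment 3: offset=14 data="zY" -> buffer=ixgFhrLZ??????zY -> prefix_len=8
Fragment 4: offset=12 data="AZ" -> buffer=ixgFhrLZ????AZzY -> prefix_len=8
Fragment 5: offset=8 data="ikqi" -> buffer=ixgFhrLZikqiAZzY -> prefix_len=16

Answer: 0 8 8 8 16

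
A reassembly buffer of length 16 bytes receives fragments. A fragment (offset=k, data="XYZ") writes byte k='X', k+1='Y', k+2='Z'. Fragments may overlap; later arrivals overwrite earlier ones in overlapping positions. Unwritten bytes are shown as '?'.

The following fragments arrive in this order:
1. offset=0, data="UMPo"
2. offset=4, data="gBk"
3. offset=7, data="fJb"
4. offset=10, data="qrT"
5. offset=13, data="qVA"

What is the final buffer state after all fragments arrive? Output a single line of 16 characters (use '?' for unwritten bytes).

Fragment 1: offset=0 data="UMPo" -> buffer=UMPo????????????
Fragment 2: offset=4 data="gBk" -> buffer=UMPogBk?????????
Fragment 3: offset=7 data="fJb" -> buffer=UMPogBkfJb??????
Fragment 4: offset=10 data="qrT" -> buffer=UMPogBkfJbqrT???
Fragment 5: offset=13 data="qVA" -> buffer=UMPogBkfJbqrTqVA

Answer: UMPogBkfJbqrTqVA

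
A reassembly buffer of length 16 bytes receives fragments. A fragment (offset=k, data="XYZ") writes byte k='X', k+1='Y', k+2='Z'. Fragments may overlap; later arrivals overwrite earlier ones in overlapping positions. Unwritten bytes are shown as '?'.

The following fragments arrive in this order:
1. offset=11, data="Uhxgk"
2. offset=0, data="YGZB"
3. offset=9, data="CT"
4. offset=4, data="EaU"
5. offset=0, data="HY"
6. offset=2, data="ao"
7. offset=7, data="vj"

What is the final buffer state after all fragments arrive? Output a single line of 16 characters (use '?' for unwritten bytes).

Answer: HYaoEaUvjCTUhxgk

Derivation:
Fragment 1: offset=11 data="Uhxgk" -> buffer=???????????Uhxgk
Fragment 2: offset=0 data="YGZB" -> buffer=YGZB???????Uhxgk
Fragment 3: offset=9 data="CT" -> buffer=YGZB?????CTUhxgk
Fragment 4: offset=4 data="EaU" -> buffer=YGZBEaU??CTUhxgk
Fragment 5: offset=0 data="HY" -> buffer=HYZBEaU??CTUhxgk
Fragment 6: offset=2 data="ao" -> buffer=HYaoEaU??CTUhxgk
Fragment 7: offset=7 data="vj" -> buffer=HYaoEaUvjCTUhxgk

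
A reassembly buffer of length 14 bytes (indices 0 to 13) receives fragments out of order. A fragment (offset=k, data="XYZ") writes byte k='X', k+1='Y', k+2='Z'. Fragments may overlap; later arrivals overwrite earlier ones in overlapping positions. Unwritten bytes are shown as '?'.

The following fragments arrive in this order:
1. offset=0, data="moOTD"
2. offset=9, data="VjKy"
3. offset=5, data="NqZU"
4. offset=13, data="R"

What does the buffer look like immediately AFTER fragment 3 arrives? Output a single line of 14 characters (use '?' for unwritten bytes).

Answer: moOTDNqZUVjKy?

Derivation:
Fragment 1: offset=0 data="moOTD" -> buffer=moOTD?????????
Fragment 2: offset=9 data="VjKy" -> buffer=moOTD????VjKy?
Fragment 3: offset=5 data="NqZU" -> buffer=moOTDNqZUVjKy?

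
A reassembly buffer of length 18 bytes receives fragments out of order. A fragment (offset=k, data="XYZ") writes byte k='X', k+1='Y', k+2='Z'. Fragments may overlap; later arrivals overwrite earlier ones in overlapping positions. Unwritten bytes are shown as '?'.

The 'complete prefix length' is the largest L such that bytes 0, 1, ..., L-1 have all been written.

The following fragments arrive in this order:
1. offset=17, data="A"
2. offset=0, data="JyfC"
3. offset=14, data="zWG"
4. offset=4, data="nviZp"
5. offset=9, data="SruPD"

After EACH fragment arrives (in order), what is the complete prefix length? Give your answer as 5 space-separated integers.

Fragment 1: offset=17 data="A" -> buffer=?????????????????A -> prefix_len=0
Fragment 2: offset=0 data="JyfC" -> buffer=JyfC?????????????A -> prefix_len=4
Fragment 3: offset=14 data="zWG" -> buffer=JyfC??????????zWGA -> prefix_len=4
Fragment 4: offset=4 data="nviZp" -> buffer=JyfCnviZp?????zWGA -> prefix_len=9
Fragment 5: offset=9 data="SruPD" -> buffer=JyfCnviZpSruPDzWGA -> prefix_len=18

Answer: 0 4 4 9 18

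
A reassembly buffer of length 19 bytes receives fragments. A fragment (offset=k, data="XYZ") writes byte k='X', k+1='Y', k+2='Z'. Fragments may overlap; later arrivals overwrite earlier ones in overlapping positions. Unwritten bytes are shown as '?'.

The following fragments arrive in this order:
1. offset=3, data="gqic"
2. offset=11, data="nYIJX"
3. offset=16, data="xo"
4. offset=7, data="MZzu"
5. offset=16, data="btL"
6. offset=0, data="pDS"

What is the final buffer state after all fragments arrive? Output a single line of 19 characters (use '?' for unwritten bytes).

Answer: pDSgqicMZzunYIJXbtL

Derivation:
Fragment 1: offset=3 data="gqic" -> buffer=???gqic????????????
Fragment 2: offset=11 data="nYIJX" -> buffer=???gqic????nYIJX???
Fragment 3: offset=16 data="xo" -> buffer=???gqic????nYIJXxo?
Fragment 4: offset=7 data="MZzu" -> buffer=???gqicMZzunYIJXxo?
Fragment 5: offset=16 data="btL" -> buffer=???gqicMZzunYIJXbtL
Fragment 6: offset=0 data="pDS" -> buffer=pDSgqicMZzunYIJXbtL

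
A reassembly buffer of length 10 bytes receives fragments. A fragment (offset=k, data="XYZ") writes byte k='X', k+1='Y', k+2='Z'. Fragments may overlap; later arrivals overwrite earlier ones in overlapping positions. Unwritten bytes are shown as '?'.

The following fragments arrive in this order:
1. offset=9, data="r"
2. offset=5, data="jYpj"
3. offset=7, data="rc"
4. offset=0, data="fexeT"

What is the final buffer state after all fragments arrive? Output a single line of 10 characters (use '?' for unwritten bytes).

Fragment 1: offset=9 data="r" -> buffer=?????????r
Fragment 2: offset=5 data="jYpj" -> buffer=?????jYpjr
Fragment 3: offset=7 data="rc" -> buffer=?????jYrcr
Fragment 4: offset=0 data="fexeT" -> buffer=fexeTjYrcr

Answer: fexeTjYrcr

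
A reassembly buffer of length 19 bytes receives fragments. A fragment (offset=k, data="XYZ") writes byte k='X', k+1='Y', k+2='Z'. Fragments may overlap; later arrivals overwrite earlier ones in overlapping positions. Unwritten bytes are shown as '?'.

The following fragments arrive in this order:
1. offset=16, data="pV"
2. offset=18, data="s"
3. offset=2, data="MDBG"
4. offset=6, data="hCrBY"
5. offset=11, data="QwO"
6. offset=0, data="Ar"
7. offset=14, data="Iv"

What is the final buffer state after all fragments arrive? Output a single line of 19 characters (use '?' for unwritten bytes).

Fragment 1: offset=16 data="pV" -> buffer=????????????????pV?
Fragment 2: offset=18 data="s" -> buffer=????????????????pVs
Fragment 3: offset=2 data="MDBG" -> buffer=??MDBG??????????pVs
Fragment 4: offset=6 data="hCrBY" -> buffer=??MDBGhCrBY?????pVs
Fragment 5: offset=11 data="QwO" -> buffer=??MDBGhCrBYQwO??pVs
Fragment 6: offset=0 data="Ar" -> buffer=ArMDBGhCrBYQwO??pVs
Fragment 7: offset=14 data="Iv" -> buffer=ArMDBGhCrBYQwOIvpVs

Answer: ArMDBGhCrBYQwOIvpVs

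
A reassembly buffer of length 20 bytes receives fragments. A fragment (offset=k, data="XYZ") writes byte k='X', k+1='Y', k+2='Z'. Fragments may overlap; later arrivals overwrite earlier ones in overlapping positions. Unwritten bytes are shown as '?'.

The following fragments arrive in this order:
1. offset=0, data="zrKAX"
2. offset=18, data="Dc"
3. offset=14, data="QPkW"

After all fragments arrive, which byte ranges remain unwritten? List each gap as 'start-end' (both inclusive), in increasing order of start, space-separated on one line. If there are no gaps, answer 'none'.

Answer: 5-13

Derivation:
Fragment 1: offset=0 len=5
Fragment 2: offset=18 len=2
Fragment 3: offset=14 len=4
Gaps: 5-13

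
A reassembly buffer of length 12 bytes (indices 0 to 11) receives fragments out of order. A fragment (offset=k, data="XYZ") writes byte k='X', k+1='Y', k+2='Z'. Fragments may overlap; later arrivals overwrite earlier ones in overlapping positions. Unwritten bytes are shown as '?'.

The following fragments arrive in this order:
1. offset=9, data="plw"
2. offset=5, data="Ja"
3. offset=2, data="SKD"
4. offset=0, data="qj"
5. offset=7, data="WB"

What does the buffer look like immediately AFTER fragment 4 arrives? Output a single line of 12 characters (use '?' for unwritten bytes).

Answer: qjSKDJa??plw

Derivation:
Fragment 1: offset=9 data="plw" -> buffer=?????????plw
Fragment 2: offset=5 data="Ja" -> buffer=?????Ja??plw
Fragment 3: offset=2 data="SKD" -> buffer=??SKDJa??plw
Fragment 4: offset=0 data="qj" -> buffer=qjSKDJa??plw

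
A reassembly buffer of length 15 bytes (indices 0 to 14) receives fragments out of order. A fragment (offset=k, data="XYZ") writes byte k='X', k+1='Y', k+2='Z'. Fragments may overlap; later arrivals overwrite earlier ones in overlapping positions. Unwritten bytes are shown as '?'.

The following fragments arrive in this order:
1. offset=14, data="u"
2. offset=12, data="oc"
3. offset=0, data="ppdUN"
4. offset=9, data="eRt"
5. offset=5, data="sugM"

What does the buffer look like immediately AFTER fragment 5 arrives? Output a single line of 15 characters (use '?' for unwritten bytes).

Answer: ppdUNsugMeRtocu

Derivation:
Fragment 1: offset=14 data="u" -> buffer=??????????????u
Fragment 2: offset=12 data="oc" -> buffer=????????????ocu
Fragment 3: offset=0 data="ppdUN" -> buffer=ppdUN???????ocu
Fragment 4: offset=9 data="eRt" -> buffer=ppdUN????eRtocu
Fragment 5: offset=5 data="sugM" -> buffer=ppdUNsugMeRtocu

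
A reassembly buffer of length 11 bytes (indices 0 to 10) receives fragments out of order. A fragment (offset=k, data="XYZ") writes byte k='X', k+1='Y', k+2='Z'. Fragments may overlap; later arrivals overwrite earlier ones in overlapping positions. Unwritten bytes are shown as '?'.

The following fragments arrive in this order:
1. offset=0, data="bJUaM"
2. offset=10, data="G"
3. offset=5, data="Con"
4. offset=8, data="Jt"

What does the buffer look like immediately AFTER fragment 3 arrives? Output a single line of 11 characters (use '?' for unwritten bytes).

Fragment 1: offset=0 data="bJUaM" -> buffer=bJUaM??????
Fragment 2: offset=10 data="G" -> buffer=bJUaM?????G
Fragment 3: offset=5 data="Con" -> buffer=bJUaMCon??G

Answer: bJUaMCon??G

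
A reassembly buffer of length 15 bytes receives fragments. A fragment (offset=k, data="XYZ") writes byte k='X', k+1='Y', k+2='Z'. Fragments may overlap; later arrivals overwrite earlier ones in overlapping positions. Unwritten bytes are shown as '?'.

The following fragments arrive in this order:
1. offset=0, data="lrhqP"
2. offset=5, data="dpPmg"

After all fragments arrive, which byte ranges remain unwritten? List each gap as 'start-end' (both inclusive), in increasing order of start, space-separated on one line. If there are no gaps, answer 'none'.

Fragment 1: offset=0 len=5
Fragment 2: offset=5 len=5
Gaps: 10-14

Answer: 10-14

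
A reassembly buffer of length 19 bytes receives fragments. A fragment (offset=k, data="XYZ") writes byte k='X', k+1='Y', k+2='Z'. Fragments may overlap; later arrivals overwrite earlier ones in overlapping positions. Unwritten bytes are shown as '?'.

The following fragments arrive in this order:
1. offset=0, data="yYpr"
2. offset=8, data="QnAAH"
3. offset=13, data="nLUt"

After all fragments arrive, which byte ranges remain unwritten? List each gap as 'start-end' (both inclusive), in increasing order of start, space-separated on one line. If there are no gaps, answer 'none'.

Fragment 1: offset=0 len=4
Fragment 2: offset=8 len=5
Fragment 3: offset=13 len=4
Gaps: 4-7 17-18

Answer: 4-7 17-18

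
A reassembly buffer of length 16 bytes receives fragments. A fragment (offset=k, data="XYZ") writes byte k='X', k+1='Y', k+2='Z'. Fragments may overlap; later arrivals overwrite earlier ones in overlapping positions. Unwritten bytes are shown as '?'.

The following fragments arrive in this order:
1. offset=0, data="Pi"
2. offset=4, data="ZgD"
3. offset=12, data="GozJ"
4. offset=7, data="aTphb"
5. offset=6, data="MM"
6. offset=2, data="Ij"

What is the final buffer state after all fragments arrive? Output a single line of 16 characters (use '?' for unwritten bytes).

Answer: PiIjZgMMTphbGozJ

Derivation:
Fragment 1: offset=0 data="Pi" -> buffer=Pi??????????????
Fragment 2: offset=4 data="ZgD" -> buffer=Pi??ZgD?????????
Fragment 3: offset=12 data="GozJ" -> buffer=Pi??ZgD?????GozJ
Fragment 4: offset=7 data="aTphb" -> buffer=Pi??ZgDaTphbGozJ
Fragment 5: offset=6 data="MM" -> buffer=Pi??ZgMMTphbGozJ
Fragment 6: offset=2 data="Ij" -> buffer=PiIjZgMMTphbGozJ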